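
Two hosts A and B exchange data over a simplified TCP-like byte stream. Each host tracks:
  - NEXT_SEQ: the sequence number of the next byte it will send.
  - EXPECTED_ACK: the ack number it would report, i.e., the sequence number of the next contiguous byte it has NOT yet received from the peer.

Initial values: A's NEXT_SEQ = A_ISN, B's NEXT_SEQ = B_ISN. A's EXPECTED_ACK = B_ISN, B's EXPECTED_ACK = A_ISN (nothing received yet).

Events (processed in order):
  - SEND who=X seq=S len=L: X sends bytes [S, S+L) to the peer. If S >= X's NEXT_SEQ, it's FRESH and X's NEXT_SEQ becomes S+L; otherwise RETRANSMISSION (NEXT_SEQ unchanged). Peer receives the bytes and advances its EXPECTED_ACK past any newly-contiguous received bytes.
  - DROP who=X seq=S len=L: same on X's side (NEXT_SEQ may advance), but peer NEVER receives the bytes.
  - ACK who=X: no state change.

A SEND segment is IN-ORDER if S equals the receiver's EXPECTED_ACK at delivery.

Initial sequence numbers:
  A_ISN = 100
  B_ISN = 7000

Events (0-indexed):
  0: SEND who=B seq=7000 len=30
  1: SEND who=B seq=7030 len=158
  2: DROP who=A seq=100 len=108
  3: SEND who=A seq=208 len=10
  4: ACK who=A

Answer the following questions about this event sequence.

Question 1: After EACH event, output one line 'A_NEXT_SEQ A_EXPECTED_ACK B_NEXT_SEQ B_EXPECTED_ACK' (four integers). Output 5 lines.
100 7030 7030 100
100 7188 7188 100
208 7188 7188 100
218 7188 7188 100
218 7188 7188 100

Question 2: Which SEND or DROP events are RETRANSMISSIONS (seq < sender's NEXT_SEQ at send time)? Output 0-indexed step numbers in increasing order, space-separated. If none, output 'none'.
Step 0: SEND seq=7000 -> fresh
Step 1: SEND seq=7030 -> fresh
Step 2: DROP seq=100 -> fresh
Step 3: SEND seq=208 -> fresh

Answer: none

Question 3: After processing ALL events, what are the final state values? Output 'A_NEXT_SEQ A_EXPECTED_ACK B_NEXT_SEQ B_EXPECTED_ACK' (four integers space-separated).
Answer: 218 7188 7188 100

Derivation:
After event 0: A_seq=100 A_ack=7030 B_seq=7030 B_ack=100
After event 1: A_seq=100 A_ack=7188 B_seq=7188 B_ack=100
After event 2: A_seq=208 A_ack=7188 B_seq=7188 B_ack=100
After event 3: A_seq=218 A_ack=7188 B_seq=7188 B_ack=100
After event 4: A_seq=218 A_ack=7188 B_seq=7188 B_ack=100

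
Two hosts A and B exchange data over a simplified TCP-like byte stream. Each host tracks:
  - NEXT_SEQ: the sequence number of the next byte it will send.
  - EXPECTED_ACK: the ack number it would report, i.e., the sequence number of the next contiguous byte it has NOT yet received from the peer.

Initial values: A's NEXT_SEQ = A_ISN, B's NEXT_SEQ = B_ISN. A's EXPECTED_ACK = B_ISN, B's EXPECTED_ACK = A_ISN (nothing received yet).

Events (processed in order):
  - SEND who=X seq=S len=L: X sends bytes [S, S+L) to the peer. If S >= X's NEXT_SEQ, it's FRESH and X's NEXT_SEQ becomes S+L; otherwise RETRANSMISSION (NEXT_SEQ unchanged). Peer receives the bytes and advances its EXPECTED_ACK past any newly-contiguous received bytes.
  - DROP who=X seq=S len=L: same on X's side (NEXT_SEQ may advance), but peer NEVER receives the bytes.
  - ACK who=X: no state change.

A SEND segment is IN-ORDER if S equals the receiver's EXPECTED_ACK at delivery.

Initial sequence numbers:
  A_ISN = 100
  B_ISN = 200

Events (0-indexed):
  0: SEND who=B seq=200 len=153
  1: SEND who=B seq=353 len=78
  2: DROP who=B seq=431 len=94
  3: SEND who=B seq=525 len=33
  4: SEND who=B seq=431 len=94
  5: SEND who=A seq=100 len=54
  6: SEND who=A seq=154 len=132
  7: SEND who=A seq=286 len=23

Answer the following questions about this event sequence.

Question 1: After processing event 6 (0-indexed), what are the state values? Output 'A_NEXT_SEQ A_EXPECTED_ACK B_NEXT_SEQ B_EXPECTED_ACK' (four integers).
After event 0: A_seq=100 A_ack=353 B_seq=353 B_ack=100
After event 1: A_seq=100 A_ack=431 B_seq=431 B_ack=100
After event 2: A_seq=100 A_ack=431 B_seq=525 B_ack=100
After event 3: A_seq=100 A_ack=431 B_seq=558 B_ack=100
After event 4: A_seq=100 A_ack=558 B_seq=558 B_ack=100
After event 5: A_seq=154 A_ack=558 B_seq=558 B_ack=154
After event 6: A_seq=286 A_ack=558 B_seq=558 B_ack=286

286 558 558 286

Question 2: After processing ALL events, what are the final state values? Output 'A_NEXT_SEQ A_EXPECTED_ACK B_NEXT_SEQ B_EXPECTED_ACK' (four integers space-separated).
Answer: 309 558 558 309

Derivation:
After event 0: A_seq=100 A_ack=353 B_seq=353 B_ack=100
After event 1: A_seq=100 A_ack=431 B_seq=431 B_ack=100
After event 2: A_seq=100 A_ack=431 B_seq=525 B_ack=100
After event 3: A_seq=100 A_ack=431 B_seq=558 B_ack=100
After event 4: A_seq=100 A_ack=558 B_seq=558 B_ack=100
After event 5: A_seq=154 A_ack=558 B_seq=558 B_ack=154
After event 6: A_seq=286 A_ack=558 B_seq=558 B_ack=286
After event 7: A_seq=309 A_ack=558 B_seq=558 B_ack=309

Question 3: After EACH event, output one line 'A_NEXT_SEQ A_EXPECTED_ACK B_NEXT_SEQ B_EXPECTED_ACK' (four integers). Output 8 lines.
100 353 353 100
100 431 431 100
100 431 525 100
100 431 558 100
100 558 558 100
154 558 558 154
286 558 558 286
309 558 558 309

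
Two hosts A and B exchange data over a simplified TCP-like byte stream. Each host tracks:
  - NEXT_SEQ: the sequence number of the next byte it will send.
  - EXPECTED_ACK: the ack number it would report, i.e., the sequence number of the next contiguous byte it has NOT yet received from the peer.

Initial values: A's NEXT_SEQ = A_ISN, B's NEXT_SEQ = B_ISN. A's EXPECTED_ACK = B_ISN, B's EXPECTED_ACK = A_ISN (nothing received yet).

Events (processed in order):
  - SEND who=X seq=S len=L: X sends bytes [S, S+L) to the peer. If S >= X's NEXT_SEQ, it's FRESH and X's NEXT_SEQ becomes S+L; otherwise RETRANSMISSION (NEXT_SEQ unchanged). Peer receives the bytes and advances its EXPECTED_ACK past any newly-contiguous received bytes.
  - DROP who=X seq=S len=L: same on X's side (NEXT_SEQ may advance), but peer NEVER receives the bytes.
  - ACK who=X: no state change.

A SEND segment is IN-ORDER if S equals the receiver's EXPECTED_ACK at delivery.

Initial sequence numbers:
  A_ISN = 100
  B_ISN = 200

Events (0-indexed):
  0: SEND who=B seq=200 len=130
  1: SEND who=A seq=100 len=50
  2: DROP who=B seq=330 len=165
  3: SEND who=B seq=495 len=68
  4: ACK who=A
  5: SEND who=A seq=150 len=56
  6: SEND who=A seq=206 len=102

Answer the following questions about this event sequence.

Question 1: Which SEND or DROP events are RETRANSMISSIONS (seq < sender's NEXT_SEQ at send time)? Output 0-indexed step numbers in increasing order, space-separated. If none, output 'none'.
Step 0: SEND seq=200 -> fresh
Step 1: SEND seq=100 -> fresh
Step 2: DROP seq=330 -> fresh
Step 3: SEND seq=495 -> fresh
Step 5: SEND seq=150 -> fresh
Step 6: SEND seq=206 -> fresh

Answer: none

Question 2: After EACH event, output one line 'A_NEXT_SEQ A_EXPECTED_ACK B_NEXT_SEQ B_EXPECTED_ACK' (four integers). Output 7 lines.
100 330 330 100
150 330 330 150
150 330 495 150
150 330 563 150
150 330 563 150
206 330 563 206
308 330 563 308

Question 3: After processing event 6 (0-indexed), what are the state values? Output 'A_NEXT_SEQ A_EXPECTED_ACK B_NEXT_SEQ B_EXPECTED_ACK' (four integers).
After event 0: A_seq=100 A_ack=330 B_seq=330 B_ack=100
After event 1: A_seq=150 A_ack=330 B_seq=330 B_ack=150
After event 2: A_seq=150 A_ack=330 B_seq=495 B_ack=150
After event 3: A_seq=150 A_ack=330 B_seq=563 B_ack=150
After event 4: A_seq=150 A_ack=330 B_seq=563 B_ack=150
After event 5: A_seq=206 A_ack=330 B_seq=563 B_ack=206
After event 6: A_seq=308 A_ack=330 B_seq=563 B_ack=308

308 330 563 308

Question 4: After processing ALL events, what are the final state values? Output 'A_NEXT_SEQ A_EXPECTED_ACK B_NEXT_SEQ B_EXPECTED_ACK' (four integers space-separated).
Answer: 308 330 563 308

Derivation:
After event 0: A_seq=100 A_ack=330 B_seq=330 B_ack=100
After event 1: A_seq=150 A_ack=330 B_seq=330 B_ack=150
After event 2: A_seq=150 A_ack=330 B_seq=495 B_ack=150
After event 3: A_seq=150 A_ack=330 B_seq=563 B_ack=150
After event 4: A_seq=150 A_ack=330 B_seq=563 B_ack=150
After event 5: A_seq=206 A_ack=330 B_seq=563 B_ack=206
After event 6: A_seq=308 A_ack=330 B_seq=563 B_ack=308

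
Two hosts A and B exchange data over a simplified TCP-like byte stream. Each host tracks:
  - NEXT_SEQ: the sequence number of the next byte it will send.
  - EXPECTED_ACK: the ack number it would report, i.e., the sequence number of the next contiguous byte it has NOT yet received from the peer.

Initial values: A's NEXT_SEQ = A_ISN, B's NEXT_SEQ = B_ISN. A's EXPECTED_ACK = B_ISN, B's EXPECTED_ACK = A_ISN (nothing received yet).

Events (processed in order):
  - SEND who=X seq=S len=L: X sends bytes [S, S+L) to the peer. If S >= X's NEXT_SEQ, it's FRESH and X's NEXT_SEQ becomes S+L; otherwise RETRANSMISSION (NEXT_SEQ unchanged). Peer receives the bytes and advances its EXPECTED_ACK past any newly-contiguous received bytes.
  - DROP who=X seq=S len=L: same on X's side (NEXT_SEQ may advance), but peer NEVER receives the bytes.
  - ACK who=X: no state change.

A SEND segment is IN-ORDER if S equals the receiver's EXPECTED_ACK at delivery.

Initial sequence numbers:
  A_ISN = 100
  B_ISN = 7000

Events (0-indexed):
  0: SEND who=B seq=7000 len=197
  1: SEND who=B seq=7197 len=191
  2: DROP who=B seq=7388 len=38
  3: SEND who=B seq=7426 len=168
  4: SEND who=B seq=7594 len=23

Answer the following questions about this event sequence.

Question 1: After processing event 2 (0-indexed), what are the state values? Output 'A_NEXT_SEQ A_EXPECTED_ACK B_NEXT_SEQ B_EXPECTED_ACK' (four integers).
After event 0: A_seq=100 A_ack=7197 B_seq=7197 B_ack=100
After event 1: A_seq=100 A_ack=7388 B_seq=7388 B_ack=100
After event 2: A_seq=100 A_ack=7388 B_seq=7426 B_ack=100

100 7388 7426 100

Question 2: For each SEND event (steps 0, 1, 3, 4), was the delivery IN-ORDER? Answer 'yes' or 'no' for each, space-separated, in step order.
Answer: yes yes no no

Derivation:
Step 0: SEND seq=7000 -> in-order
Step 1: SEND seq=7197 -> in-order
Step 3: SEND seq=7426 -> out-of-order
Step 4: SEND seq=7594 -> out-of-order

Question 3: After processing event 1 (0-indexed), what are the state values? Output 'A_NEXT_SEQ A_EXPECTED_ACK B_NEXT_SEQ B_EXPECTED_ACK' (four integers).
After event 0: A_seq=100 A_ack=7197 B_seq=7197 B_ack=100
After event 1: A_seq=100 A_ack=7388 B_seq=7388 B_ack=100

100 7388 7388 100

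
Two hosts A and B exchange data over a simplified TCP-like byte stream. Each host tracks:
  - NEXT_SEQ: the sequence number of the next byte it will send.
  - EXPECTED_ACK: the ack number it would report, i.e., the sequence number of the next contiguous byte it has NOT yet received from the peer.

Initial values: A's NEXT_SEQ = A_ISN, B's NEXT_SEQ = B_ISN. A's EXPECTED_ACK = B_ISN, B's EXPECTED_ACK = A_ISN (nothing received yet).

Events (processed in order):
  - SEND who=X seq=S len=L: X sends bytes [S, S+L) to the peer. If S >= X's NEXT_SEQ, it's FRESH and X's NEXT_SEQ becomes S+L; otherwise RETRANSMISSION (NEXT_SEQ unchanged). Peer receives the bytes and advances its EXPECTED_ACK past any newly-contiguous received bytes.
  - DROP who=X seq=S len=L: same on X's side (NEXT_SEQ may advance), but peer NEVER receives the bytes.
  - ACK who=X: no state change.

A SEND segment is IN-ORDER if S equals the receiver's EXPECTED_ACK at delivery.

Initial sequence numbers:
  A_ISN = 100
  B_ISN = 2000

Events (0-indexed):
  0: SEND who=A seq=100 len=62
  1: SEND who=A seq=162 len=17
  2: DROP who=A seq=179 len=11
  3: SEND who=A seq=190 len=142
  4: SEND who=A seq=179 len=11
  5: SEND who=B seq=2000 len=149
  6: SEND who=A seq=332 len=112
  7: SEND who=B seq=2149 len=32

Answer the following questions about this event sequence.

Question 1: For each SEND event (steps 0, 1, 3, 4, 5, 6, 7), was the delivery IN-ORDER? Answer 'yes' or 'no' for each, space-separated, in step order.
Step 0: SEND seq=100 -> in-order
Step 1: SEND seq=162 -> in-order
Step 3: SEND seq=190 -> out-of-order
Step 4: SEND seq=179 -> in-order
Step 5: SEND seq=2000 -> in-order
Step 6: SEND seq=332 -> in-order
Step 7: SEND seq=2149 -> in-order

Answer: yes yes no yes yes yes yes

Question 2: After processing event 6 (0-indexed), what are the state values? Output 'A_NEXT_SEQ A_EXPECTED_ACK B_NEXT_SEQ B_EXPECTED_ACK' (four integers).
After event 0: A_seq=162 A_ack=2000 B_seq=2000 B_ack=162
After event 1: A_seq=179 A_ack=2000 B_seq=2000 B_ack=179
After event 2: A_seq=190 A_ack=2000 B_seq=2000 B_ack=179
After event 3: A_seq=332 A_ack=2000 B_seq=2000 B_ack=179
After event 4: A_seq=332 A_ack=2000 B_seq=2000 B_ack=332
After event 5: A_seq=332 A_ack=2149 B_seq=2149 B_ack=332
After event 6: A_seq=444 A_ack=2149 B_seq=2149 B_ack=444

444 2149 2149 444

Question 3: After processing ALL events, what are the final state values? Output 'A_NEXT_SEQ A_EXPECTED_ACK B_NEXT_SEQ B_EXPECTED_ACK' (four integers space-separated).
Answer: 444 2181 2181 444

Derivation:
After event 0: A_seq=162 A_ack=2000 B_seq=2000 B_ack=162
After event 1: A_seq=179 A_ack=2000 B_seq=2000 B_ack=179
After event 2: A_seq=190 A_ack=2000 B_seq=2000 B_ack=179
After event 3: A_seq=332 A_ack=2000 B_seq=2000 B_ack=179
After event 4: A_seq=332 A_ack=2000 B_seq=2000 B_ack=332
After event 5: A_seq=332 A_ack=2149 B_seq=2149 B_ack=332
After event 6: A_seq=444 A_ack=2149 B_seq=2149 B_ack=444
After event 7: A_seq=444 A_ack=2181 B_seq=2181 B_ack=444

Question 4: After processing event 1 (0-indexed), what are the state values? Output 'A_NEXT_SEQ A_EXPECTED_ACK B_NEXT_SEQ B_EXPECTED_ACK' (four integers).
After event 0: A_seq=162 A_ack=2000 B_seq=2000 B_ack=162
After event 1: A_seq=179 A_ack=2000 B_seq=2000 B_ack=179

179 2000 2000 179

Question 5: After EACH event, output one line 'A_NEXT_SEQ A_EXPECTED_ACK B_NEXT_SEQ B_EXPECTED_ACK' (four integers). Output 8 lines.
162 2000 2000 162
179 2000 2000 179
190 2000 2000 179
332 2000 2000 179
332 2000 2000 332
332 2149 2149 332
444 2149 2149 444
444 2181 2181 444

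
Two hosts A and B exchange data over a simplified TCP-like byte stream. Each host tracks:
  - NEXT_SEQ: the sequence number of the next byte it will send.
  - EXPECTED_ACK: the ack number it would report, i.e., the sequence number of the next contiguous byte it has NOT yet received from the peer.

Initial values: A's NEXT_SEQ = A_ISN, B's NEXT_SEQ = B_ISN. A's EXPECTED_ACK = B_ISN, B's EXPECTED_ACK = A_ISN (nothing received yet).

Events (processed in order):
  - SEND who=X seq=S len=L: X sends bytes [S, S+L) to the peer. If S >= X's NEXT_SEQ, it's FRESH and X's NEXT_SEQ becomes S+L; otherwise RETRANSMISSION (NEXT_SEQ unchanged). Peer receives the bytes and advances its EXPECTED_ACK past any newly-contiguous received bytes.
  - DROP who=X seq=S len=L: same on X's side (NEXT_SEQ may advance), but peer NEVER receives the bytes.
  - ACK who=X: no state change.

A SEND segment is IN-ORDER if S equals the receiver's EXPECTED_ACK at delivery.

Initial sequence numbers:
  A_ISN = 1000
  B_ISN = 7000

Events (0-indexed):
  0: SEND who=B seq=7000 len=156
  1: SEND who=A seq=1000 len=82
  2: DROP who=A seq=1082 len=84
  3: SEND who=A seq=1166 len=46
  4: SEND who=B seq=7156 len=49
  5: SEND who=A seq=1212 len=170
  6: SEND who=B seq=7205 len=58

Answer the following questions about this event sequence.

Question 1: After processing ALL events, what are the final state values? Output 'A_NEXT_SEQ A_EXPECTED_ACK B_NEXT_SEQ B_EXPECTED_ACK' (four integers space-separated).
After event 0: A_seq=1000 A_ack=7156 B_seq=7156 B_ack=1000
After event 1: A_seq=1082 A_ack=7156 B_seq=7156 B_ack=1082
After event 2: A_seq=1166 A_ack=7156 B_seq=7156 B_ack=1082
After event 3: A_seq=1212 A_ack=7156 B_seq=7156 B_ack=1082
After event 4: A_seq=1212 A_ack=7205 B_seq=7205 B_ack=1082
After event 5: A_seq=1382 A_ack=7205 B_seq=7205 B_ack=1082
After event 6: A_seq=1382 A_ack=7263 B_seq=7263 B_ack=1082

Answer: 1382 7263 7263 1082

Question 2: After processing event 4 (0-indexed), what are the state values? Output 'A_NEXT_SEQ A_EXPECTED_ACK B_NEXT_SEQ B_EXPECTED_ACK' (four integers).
After event 0: A_seq=1000 A_ack=7156 B_seq=7156 B_ack=1000
After event 1: A_seq=1082 A_ack=7156 B_seq=7156 B_ack=1082
After event 2: A_seq=1166 A_ack=7156 B_seq=7156 B_ack=1082
After event 3: A_seq=1212 A_ack=7156 B_seq=7156 B_ack=1082
After event 4: A_seq=1212 A_ack=7205 B_seq=7205 B_ack=1082

1212 7205 7205 1082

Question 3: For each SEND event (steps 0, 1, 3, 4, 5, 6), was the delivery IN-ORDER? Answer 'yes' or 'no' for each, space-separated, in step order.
Step 0: SEND seq=7000 -> in-order
Step 1: SEND seq=1000 -> in-order
Step 3: SEND seq=1166 -> out-of-order
Step 4: SEND seq=7156 -> in-order
Step 5: SEND seq=1212 -> out-of-order
Step 6: SEND seq=7205 -> in-order

Answer: yes yes no yes no yes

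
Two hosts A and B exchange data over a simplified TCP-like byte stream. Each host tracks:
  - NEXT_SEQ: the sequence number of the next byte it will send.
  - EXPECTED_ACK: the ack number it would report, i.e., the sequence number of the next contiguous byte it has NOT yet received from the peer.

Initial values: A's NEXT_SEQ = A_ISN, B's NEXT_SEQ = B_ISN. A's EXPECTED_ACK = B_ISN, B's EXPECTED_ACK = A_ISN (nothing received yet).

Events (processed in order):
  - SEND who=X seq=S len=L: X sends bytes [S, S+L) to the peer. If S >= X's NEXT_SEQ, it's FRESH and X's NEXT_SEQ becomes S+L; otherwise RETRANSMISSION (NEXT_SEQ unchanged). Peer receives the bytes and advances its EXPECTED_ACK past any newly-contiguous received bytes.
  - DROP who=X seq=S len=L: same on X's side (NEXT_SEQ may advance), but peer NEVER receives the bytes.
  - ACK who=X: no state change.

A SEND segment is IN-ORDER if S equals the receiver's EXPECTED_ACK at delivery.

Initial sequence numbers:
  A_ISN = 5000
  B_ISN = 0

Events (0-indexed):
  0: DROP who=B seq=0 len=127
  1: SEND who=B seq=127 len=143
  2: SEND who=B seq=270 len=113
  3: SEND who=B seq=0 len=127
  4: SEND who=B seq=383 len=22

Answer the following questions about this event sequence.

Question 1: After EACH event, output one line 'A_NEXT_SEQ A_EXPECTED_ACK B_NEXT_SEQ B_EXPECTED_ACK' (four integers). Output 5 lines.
5000 0 127 5000
5000 0 270 5000
5000 0 383 5000
5000 383 383 5000
5000 405 405 5000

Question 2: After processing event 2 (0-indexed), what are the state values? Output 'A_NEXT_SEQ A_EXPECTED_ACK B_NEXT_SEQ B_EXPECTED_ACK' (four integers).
After event 0: A_seq=5000 A_ack=0 B_seq=127 B_ack=5000
After event 1: A_seq=5000 A_ack=0 B_seq=270 B_ack=5000
After event 2: A_seq=5000 A_ack=0 B_seq=383 B_ack=5000

5000 0 383 5000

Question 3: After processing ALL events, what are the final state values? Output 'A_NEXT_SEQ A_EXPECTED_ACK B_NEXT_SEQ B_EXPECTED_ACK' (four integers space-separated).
After event 0: A_seq=5000 A_ack=0 B_seq=127 B_ack=5000
After event 1: A_seq=5000 A_ack=0 B_seq=270 B_ack=5000
After event 2: A_seq=5000 A_ack=0 B_seq=383 B_ack=5000
After event 3: A_seq=5000 A_ack=383 B_seq=383 B_ack=5000
After event 4: A_seq=5000 A_ack=405 B_seq=405 B_ack=5000

Answer: 5000 405 405 5000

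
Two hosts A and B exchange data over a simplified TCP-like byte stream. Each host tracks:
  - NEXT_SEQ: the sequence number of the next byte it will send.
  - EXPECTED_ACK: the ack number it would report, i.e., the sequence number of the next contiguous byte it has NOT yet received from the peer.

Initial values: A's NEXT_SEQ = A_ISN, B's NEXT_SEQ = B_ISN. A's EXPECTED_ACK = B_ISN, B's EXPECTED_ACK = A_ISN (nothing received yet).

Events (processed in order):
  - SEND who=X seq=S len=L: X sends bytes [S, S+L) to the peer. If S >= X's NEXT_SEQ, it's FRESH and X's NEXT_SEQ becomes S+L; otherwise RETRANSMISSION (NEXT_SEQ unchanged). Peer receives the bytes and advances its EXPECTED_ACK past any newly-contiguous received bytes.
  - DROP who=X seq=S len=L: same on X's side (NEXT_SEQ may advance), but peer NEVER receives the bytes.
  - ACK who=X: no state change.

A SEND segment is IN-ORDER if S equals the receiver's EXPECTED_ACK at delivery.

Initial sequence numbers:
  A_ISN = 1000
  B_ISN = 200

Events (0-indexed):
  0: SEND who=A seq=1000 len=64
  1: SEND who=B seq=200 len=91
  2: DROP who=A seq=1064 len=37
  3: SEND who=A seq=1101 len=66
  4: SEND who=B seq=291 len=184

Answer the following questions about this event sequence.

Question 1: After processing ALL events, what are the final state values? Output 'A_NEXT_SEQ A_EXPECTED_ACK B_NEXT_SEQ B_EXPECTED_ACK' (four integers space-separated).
Answer: 1167 475 475 1064

Derivation:
After event 0: A_seq=1064 A_ack=200 B_seq=200 B_ack=1064
After event 1: A_seq=1064 A_ack=291 B_seq=291 B_ack=1064
After event 2: A_seq=1101 A_ack=291 B_seq=291 B_ack=1064
After event 3: A_seq=1167 A_ack=291 B_seq=291 B_ack=1064
After event 4: A_seq=1167 A_ack=475 B_seq=475 B_ack=1064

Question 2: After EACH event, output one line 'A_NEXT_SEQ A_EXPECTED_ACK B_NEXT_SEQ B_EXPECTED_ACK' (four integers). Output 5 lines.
1064 200 200 1064
1064 291 291 1064
1101 291 291 1064
1167 291 291 1064
1167 475 475 1064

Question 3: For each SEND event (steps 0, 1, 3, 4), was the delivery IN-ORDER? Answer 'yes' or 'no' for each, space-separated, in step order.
Step 0: SEND seq=1000 -> in-order
Step 1: SEND seq=200 -> in-order
Step 3: SEND seq=1101 -> out-of-order
Step 4: SEND seq=291 -> in-order

Answer: yes yes no yes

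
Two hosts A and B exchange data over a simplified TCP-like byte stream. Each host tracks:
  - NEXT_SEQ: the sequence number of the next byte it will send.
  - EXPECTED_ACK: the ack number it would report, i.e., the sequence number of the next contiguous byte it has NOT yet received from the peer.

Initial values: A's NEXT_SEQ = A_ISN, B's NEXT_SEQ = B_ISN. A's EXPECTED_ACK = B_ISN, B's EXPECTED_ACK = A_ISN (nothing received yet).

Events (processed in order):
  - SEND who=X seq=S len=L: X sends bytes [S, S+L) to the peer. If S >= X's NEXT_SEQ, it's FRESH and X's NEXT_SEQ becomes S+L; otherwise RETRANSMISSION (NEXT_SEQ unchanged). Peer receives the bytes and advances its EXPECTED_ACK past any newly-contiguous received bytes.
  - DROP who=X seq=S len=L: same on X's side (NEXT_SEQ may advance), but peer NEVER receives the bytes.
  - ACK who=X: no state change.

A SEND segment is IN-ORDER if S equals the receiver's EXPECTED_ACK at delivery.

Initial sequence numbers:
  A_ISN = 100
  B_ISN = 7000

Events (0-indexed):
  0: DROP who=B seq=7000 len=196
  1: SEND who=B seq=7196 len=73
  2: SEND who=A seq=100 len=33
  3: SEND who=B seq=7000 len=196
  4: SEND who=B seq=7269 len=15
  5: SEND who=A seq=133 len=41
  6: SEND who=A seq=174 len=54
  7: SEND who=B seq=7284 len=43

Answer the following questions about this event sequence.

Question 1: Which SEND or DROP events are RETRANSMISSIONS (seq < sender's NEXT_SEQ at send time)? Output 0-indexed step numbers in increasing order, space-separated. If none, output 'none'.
Answer: 3

Derivation:
Step 0: DROP seq=7000 -> fresh
Step 1: SEND seq=7196 -> fresh
Step 2: SEND seq=100 -> fresh
Step 3: SEND seq=7000 -> retransmit
Step 4: SEND seq=7269 -> fresh
Step 5: SEND seq=133 -> fresh
Step 6: SEND seq=174 -> fresh
Step 7: SEND seq=7284 -> fresh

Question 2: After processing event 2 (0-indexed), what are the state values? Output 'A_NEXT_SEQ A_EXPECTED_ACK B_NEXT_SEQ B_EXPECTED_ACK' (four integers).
After event 0: A_seq=100 A_ack=7000 B_seq=7196 B_ack=100
After event 1: A_seq=100 A_ack=7000 B_seq=7269 B_ack=100
After event 2: A_seq=133 A_ack=7000 B_seq=7269 B_ack=133

133 7000 7269 133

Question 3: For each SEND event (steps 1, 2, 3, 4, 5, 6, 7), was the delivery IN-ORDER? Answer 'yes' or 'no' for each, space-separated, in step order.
Answer: no yes yes yes yes yes yes

Derivation:
Step 1: SEND seq=7196 -> out-of-order
Step 2: SEND seq=100 -> in-order
Step 3: SEND seq=7000 -> in-order
Step 4: SEND seq=7269 -> in-order
Step 5: SEND seq=133 -> in-order
Step 6: SEND seq=174 -> in-order
Step 7: SEND seq=7284 -> in-order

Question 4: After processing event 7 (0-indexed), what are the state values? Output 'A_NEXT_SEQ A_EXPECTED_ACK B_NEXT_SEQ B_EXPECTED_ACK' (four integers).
After event 0: A_seq=100 A_ack=7000 B_seq=7196 B_ack=100
After event 1: A_seq=100 A_ack=7000 B_seq=7269 B_ack=100
After event 2: A_seq=133 A_ack=7000 B_seq=7269 B_ack=133
After event 3: A_seq=133 A_ack=7269 B_seq=7269 B_ack=133
After event 4: A_seq=133 A_ack=7284 B_seq=7284 B_ack=133
After event 5: A_seq=174 A_ack=7284 B_seq=7284 B_ack=174
After event 6: A_seq=228 A_ack=7284 B_seq=7284 B_ack=228
After event 7: A_seq=228 A_ack=7327 B_seq=7327 B_ack=228

228 7327 7327 228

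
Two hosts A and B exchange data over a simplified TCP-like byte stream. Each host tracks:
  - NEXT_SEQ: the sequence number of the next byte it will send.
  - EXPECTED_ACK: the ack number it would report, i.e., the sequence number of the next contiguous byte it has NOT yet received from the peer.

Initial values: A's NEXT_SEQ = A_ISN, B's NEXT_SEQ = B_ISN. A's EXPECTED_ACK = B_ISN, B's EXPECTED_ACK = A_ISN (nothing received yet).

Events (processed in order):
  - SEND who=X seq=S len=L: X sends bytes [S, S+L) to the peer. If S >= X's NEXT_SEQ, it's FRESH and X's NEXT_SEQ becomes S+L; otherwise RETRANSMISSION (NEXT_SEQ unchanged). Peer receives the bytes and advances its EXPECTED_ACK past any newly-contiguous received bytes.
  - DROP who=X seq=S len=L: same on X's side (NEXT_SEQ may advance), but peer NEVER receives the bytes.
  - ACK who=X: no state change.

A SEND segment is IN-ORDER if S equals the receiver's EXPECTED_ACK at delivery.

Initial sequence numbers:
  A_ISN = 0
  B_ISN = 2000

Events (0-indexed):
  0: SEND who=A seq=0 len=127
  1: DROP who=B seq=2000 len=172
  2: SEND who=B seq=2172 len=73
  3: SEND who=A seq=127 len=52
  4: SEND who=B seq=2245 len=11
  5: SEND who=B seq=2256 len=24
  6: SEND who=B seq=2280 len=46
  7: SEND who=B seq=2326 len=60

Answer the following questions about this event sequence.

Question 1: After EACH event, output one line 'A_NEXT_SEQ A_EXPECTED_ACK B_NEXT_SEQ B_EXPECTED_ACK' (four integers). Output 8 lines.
127 2000 2000 127
127 2000 2172 127
127 2000 2245 127
179 2000 2245 179
179 2000 2256 179
179 2000 2280 179
179 2000 2326 179
179 2000 2386 179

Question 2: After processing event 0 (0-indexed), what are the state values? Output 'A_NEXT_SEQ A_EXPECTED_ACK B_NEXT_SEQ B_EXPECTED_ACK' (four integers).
After event 0: A_seq=127 A_ack=2000 B_seq=2000 B_ack=127

127 2000 2000 127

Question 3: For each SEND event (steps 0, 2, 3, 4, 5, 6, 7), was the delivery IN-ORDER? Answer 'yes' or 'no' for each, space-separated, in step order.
Answer: yes no yes no no no no

Derivation:
Step 0: SEND seq=0 -> in-order
Step 2: SEND seq=2172 -> out-of-order
Step 3: SEND seq=127 -> in-order
Step 4: SEND seq=2245 -> out-of-order
Step 5: SEND seq=2256 -> out-of-order
Step 6: SEND seq=2280 -> out-of-order
Step 7: SEND seq=2326 -> out-of-order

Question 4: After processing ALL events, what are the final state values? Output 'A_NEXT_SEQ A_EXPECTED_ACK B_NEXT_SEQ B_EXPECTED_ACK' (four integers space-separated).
Answer: 179 2000 2386 179

Derivation:
After event 0: A_seq=127 A_ack=2000 B_seq=2000 B_ack=127
After event 1: A_seq=127 A_ack=2000 B_seq=2172 B_ack=127
After event 2: A_seq=127 A_ack=2000 B_seq=2245 B_ack=127
After event 3: A_seq=179 A_ack=2000 B_seq=2245 B_ack=179
After event 4: A_seq=179 A_ack=2000 B_seq=2256 B_ack=179
After event 5: A_seq=179 A_ack=2000 B_seq=2280 B_ack=179
After event 6: A_seq=179 A_ack=2000 B_seq=2326 B_ack=179
After event 7: A_seq=179 A_ack=2000 B_seq=2386 B_ack=179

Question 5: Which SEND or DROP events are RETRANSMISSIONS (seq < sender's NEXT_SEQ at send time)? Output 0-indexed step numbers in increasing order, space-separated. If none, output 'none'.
Step 0: SEND seq=0 -> fresh
Step 1: DROP seq=2000 -> fresh
Step 2: SEND seq=2172 -> fresh
Step 3: SEND seq=127 -> fresh
Step 4: SEND seq=2245 -> fresh
Step 5: SEND seq=2256 -> fresh
Step 6: SEND seq=2280 -> fresh
Step 7: SEND seq=2326 -> fresh

Answer: none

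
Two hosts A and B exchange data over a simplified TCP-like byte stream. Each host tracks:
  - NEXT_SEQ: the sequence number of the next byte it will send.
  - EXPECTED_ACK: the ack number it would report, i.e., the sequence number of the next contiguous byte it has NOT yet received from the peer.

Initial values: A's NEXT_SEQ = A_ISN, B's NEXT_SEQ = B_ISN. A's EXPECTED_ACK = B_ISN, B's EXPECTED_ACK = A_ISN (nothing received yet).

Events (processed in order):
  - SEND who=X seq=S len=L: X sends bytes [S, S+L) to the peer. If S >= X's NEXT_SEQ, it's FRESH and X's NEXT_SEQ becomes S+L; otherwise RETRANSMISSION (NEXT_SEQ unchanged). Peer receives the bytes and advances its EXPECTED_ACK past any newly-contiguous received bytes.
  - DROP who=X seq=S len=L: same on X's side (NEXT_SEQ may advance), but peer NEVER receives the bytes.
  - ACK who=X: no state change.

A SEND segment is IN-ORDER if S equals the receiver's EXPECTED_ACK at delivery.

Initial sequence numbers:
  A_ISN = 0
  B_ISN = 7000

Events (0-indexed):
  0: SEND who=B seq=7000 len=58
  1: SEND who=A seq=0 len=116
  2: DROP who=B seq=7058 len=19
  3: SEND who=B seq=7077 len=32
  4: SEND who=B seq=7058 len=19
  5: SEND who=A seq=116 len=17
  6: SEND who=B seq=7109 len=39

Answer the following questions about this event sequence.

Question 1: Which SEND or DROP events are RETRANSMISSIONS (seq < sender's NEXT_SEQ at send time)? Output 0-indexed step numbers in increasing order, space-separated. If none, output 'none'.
Answer: 4

Derivation:
Step 0: SEND seq=7000 -> fresh
Step 1: SEND seq=0 -> fresh
Step 2: DROP seq=7058 -> fresh
Step 3: SEND seq=7077 -> fresh
Step 4: SEND seq=7058 -> retransmit
Step 5: SEND seq=116 -> fresh
Step 6: SEND seq=7109 -> fresh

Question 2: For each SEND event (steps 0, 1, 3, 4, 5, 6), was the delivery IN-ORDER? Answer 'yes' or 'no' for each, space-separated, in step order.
Answer: yes yes no yes yes yes

Derivation:
Step 0: SEND seq=7000 -> in-order
Step 1: SEND seq=0 -> in-order
Step 3: SEND seq=7077 -> out-of-order
Step 4: SEND seq=7058 -> in-order
Step 5: SEND seq=116 -> in-order
Step 6: SEND seq=7109 -> in-order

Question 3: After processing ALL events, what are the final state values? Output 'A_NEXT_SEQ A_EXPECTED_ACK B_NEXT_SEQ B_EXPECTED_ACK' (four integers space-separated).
After event 0: A_seq=0 A_ack=7058 B_seq=7058 B_ack=0
After event 1: A_seq=116 A_ack=7058 B_seq=7058 B_ack=116
After event 2: A_seq=116 A_ack=7058 B_seq=7077 B_ack=116
After event 3: A_seq=116 A_ack=7058 B_seq=7109 B_ack=116
After event 4: A_seq=116 A_ack=7109 B_seq=7109 B_ack=116
After event 5: A_seq=133 A_ack=7109 B_seq=7109 B_ack=133
After event 6: A_seq=133 A_ack=7148 B_seq=7148 B_ack=133

Answer: 133 7148 7148 133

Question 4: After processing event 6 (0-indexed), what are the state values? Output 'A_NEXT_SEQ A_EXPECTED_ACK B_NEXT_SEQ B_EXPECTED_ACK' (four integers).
After event 0: A_seq=0 A_ack=7058 B_seq=7058 B_ack=0
After event 1: A_seq=116 A_ack=7058 B_seq=7058 B_ack=116
After event 2: A_seq=116 A_ack=7058 B_seq=7077 B_ack=116
After event 3: A_seq=116 A_ack=7058 B_seq=7109 B_ack=116
After event 4: A_seq=116 A_ack=7109 B_seq=7109 B_ack=116
After event 5: A_seq=133 A_ack=7109 B_seq=7109 B_ack=133
After event 6: A_seq=133 A_ack=7148 B_seq=7148 B_ack=133

133 7148 7148 133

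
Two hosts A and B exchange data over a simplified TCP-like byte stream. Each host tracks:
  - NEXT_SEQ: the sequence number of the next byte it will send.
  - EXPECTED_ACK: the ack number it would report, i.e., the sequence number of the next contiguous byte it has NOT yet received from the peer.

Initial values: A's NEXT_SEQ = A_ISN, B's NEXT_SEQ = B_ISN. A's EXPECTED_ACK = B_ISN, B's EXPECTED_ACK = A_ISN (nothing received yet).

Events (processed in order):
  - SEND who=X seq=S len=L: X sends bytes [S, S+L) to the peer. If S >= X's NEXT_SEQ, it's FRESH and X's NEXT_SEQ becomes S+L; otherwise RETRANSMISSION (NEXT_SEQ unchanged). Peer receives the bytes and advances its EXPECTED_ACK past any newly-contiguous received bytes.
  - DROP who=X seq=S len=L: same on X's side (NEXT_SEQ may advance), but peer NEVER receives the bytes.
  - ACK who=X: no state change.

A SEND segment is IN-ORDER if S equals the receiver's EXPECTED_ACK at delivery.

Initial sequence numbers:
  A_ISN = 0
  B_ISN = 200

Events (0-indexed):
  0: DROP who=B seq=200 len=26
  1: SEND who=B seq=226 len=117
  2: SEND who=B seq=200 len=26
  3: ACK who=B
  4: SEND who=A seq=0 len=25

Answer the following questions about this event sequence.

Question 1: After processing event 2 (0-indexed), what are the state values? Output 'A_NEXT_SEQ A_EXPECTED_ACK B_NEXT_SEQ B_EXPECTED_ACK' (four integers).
After event 0: A_seq=0 A_ack=200 B_seq=226 B_ack=0
After event 1: A_seq=0 A_ack=200 B_seq=343 B_ack=0
After event 2: A_seq=0 A_ack=343 B_seq=343 B_ack=0

0 343 343 0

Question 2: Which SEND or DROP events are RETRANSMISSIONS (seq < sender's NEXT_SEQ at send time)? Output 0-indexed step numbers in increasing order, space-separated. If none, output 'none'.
Step 0: DROP seq=200 -> fresh
Step 1: SEND seq=226 -> fresh
Step 2: SEND seq=200 -> retransmit
Step 4: SEND seq=0 -> fresh

Answer: 2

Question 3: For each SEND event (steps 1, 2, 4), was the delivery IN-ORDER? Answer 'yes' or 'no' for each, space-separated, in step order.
Step 1: SEND seq=226 -> out-of-order
Step 2: SEND seq=200 -> in-order
Step 4: SEND seq=0 -> in-order

Answer: no yes yes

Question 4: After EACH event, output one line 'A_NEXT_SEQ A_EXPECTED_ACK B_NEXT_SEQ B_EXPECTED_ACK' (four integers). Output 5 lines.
0 200 226 0
0 200 343 0
0 343 343 0
0 343 343 0
25 343 343 25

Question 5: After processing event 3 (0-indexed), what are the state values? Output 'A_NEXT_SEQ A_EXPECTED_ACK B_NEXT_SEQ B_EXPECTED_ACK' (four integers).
After event 0: A_seq=0 A_ack=200 B_seq=226 B_ack=0
After event 1: A_seq=0 A_ack=200 B_seq=343 B_ack=0
After event 2: A_seq=0 A_ack=343 B_seq=343 B_ack=0
After event 3: A_seq=0 A_ack=343 B_seq=343 B_ack=0

0 343 343 0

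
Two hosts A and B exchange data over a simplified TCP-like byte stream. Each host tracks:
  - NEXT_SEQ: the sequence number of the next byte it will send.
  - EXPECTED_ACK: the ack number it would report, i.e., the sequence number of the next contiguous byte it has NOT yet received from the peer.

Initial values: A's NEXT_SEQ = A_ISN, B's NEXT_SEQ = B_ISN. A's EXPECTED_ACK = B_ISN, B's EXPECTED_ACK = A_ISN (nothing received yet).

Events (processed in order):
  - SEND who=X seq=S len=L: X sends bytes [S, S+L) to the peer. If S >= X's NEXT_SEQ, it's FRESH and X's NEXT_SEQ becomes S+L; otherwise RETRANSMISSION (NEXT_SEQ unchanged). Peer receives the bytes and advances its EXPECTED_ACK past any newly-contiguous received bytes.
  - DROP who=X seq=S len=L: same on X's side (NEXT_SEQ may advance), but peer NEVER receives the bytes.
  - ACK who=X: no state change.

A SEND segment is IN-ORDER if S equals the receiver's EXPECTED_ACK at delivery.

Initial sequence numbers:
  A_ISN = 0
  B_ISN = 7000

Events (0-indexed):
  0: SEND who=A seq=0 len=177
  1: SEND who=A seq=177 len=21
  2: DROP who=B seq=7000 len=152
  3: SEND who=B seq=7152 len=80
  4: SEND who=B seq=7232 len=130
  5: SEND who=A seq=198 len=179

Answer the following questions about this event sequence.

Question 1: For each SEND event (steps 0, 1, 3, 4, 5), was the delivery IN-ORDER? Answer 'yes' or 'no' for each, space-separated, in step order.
Step 0: SEND seq=0 -> in-order
Step 1: SEND seq=177 -> in-order
Step 3: SEND seq=7152 -> out-of-order
Step 4: SEND seq=7232 -> out-of-order
Step 5: SEND seq=198 -> in-order

Answer: yes yes no no yes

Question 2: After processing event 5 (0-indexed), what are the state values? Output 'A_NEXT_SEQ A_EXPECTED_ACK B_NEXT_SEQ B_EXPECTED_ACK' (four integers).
After event 0: A_seq=177 A_ack=7000 B_seq=7000 B_ack=177
After event 1: A_seq=198 A_ack=7000 B_seq=7000 B_ack=198
After event 2: A_seq=198 A_ack=7000 B_seq=7152 B_ack=198
After event 3: A_seq=198 A_ack=7000 B_seq=7232 B_ack=198
After event 4: A_seq=198 A_ack=7000 B_seq=7362 B_ack=198
After event 5: A_seq=377 A_ack=7000 B_seq=7362 B_ack=377

377 7000 7362 377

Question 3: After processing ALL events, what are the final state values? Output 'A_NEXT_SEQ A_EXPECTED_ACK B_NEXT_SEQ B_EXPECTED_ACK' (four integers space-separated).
Answer: 377 7000 7362 377

Derivation:
After event 0: A_seq=177 A_ack=7000 B_seq=7000 B_ack=177
After event 1: A_seq=198 A_ack=7000 B_seq=7000 B_ack=198
After event 2: A_seq=198 A_ack=7000 B_seq=7152 B_ack=198
After event 3: A_seq=198 A_ack=7000 B_seq=7232 B_ack=198
After event 4: A_seq=198 A_ack=7000 B_seq=7362 B_ack=198
After event 5: A_seq=377 A_ack=7000 B_seq=7362 B_ack=377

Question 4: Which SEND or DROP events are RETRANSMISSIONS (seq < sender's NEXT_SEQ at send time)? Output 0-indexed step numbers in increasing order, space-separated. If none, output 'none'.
Answer: none

Derivation:
Step 0: SEND seq=0 -> fresh
Step 1: SEND seq=177 -> fresh
Step 2: DROP seq=7000 -> fresh
Step 3: SEND seq=7152 -> fresh
Step 4: SEND seq=7232 -> fresh
Step 5: SEND seq=198 -> fresh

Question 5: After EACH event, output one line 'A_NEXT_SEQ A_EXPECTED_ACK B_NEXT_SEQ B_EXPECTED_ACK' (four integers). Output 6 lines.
177 7000 7000 177
198 7000 7000 198
198 7000 7152 198
198 7000 7232 198
198 7000 7362 198
377 7000 7362 377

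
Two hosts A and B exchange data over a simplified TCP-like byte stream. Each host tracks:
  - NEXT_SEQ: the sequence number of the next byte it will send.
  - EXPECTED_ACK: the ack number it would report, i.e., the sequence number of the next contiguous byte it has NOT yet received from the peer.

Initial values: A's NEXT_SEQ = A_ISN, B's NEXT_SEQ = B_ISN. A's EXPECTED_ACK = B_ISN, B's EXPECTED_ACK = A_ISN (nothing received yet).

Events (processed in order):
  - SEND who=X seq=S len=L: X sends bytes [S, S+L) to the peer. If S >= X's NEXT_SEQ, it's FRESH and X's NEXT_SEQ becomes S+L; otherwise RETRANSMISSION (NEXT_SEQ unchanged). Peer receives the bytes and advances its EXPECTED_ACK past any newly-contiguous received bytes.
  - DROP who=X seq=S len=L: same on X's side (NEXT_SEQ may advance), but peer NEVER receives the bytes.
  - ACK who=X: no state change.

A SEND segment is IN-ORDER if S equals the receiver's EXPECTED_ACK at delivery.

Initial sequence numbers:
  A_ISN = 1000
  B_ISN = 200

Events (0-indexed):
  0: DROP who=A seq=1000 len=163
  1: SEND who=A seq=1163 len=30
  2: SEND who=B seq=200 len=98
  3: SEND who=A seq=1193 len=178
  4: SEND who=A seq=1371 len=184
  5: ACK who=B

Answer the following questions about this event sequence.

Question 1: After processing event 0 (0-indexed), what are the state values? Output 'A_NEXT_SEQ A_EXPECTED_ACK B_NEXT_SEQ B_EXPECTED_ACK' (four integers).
After event 0: A_seq=1163 A_ack=200 B_seq=200 B_ack=1000

1163 200 200 1000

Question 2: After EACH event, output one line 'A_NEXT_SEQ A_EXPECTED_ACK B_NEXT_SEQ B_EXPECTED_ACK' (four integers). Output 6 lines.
1163 200 200 1000
1193 200 200 1000
1193 298 298 1000
1371 298 298 1000
1555 298 298 1000
1555 298 298 1000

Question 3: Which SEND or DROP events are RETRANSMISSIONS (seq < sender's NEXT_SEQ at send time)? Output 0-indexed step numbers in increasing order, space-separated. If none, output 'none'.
Answer: none

Derivation:
Step 0: DROP seq=1000 -> fresh
Step 1: SEND seq=1163 -> fresh
Step 2: SEND seq=200 -> fresh
Step 3: SEND seq=1193 -> fresh
Step 4: SEND seq=1371 -> fresh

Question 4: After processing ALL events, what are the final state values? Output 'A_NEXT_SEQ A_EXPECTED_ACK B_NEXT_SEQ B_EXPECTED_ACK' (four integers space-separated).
Answer: 1555 298 298 1000

Derivation:
After event 0: A_seq=1163 A_ack=200 B_seq=200 B_ack=1000
After event 1: A_seq=1193 A_ack=200 B_seq=200 B_ack=1000
After event 2: A_seq=1193 A_ack=298 B_seq=298 B_ack=1000
After event 3: A_seq=1371 A_ack=298 B_seq=298 B_ack=1000
After event 4: A_seq=1555 A_ack=298 B_seq=298 B_ack=1000
After event 5: A_seq=1555 A_ack=298 B_seq=298 B_ack=1000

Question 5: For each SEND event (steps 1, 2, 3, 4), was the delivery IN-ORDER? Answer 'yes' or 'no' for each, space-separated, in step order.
Answer: no yes no no

Derivation:
Step 1: SEND seq=1163 -> out-of-order
Step 2: SEND seq=200 -> in-order
Step 3: SEND seq=1193 -> out-of-order
Step 4: SEND seq=1371 -> out-of-order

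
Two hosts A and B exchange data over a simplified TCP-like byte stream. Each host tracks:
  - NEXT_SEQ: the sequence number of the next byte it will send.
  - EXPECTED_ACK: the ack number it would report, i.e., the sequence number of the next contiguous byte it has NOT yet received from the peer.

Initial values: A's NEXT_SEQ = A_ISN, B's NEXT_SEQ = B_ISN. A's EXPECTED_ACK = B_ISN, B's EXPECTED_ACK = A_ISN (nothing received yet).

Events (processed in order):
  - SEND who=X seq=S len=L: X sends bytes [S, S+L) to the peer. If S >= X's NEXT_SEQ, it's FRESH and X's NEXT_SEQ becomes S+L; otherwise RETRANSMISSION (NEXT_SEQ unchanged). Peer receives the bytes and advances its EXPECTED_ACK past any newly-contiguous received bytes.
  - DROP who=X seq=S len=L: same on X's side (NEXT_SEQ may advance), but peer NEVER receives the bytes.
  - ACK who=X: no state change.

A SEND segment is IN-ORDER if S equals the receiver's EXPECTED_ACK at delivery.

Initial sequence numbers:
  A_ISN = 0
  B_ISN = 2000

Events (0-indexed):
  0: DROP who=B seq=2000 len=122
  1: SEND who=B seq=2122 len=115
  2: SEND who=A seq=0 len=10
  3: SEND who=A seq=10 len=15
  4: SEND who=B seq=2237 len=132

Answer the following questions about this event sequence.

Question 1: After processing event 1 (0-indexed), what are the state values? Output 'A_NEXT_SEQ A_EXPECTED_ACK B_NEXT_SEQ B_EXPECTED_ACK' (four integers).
After event 0: A_seq=0 A_ack=2000 B_seq=2122 B_ack=0
After event 1: A_seq=0 A_ack=2000 B_seq=2237 B_ack=0

0 2000 2237 0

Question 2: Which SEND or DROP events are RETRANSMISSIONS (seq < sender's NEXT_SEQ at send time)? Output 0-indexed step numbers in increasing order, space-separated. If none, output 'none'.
Step 0: DROP seq=2000 -> fresh
Step 1: SEND seq=2122 -> fresh
Step 2: SEND seq=0 -> fresh
Step 3: SEND seq=10 -> fresh
Step 4: SEND seq=2237 -> fresh

Answer: none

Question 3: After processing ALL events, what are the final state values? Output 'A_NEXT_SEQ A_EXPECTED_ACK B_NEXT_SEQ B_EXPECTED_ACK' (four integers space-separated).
After event 0: A_seq=0 A_ack=2000 B_seq=2122 B_ack=0
After event 1: A_seq=0 A_ack=2000 B_seq=2237 B_ack=0
After event 2: A_seq=10 A_ack=2000 B_seq=2237 B_ack=10
After event 3: A_seq=25 A_ack=2000 B_seq=2237 B_ack=25
After event 4: A_seq=25 A_ack=2000 B_seq=2369 B_ack=25

Answer: 25 2000 2369 25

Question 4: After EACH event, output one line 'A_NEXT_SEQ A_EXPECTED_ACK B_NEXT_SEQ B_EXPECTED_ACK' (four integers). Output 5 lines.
0 2000 2122 0
0 2000 2237 0
10 2000 2237 10
25 2000 2237 25
25 2000 2369 25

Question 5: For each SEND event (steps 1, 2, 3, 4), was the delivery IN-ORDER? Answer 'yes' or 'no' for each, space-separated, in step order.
Answer: no yes yes no

Derivation:
Step 1: SEND seq=2122 -> out-of-order
Step 2: SEND seq=0 -> in-order
Step 3: SEND seq=10 -> in-order
Step 4: SEND seq=2237 -> out-of-order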